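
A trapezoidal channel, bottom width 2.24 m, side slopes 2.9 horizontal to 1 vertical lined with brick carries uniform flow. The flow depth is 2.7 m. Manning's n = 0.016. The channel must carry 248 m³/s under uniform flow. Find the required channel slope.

S = 0.013

With bottom width b = 2.24 m and side slope z = 2.9: A = (b + zy)y = (2.24 + 2.9×2.7)×2.7 = 27.19 m²; P = b + 2y√(1+z²) = 2.24 + 2×2.7×3.068 = 18.8 m.
Hydraulic radius R = A/P = 27.19/18.8 = 1.446 m.
From Manning's equation, S = [nQ / (1 A R^(2/3))]² = [0.016 × 248 / (1 × 27.19 × 1.446^(2/3))]² = 0.013.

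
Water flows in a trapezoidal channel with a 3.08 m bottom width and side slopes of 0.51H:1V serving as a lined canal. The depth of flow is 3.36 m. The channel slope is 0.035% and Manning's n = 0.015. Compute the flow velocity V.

V = 1.65 m/s

With bottom width b = 3.08 m and side slope z = 0.51: A = (b + zy)y = (3.08 + 0.51×3.36)×3.36 = 16.11 m²; P = b + 2y√(1+z²) = 3.08 + 2×3.36×1.123 = 10.62 m.
Hydraulic radius R = A/P = 16.11/10.62 = 1.516 m.
From Manning's equation, V = (1/n) R^(2/3) S^(1/2) = (1/0.015) × 1.516^(2/3) × 0.00035^(1/2) = 1.65 m/s.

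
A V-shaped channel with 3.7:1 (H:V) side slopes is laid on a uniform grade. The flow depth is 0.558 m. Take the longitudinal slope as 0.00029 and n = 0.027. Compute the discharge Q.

Q = 0.303 m³/s

For a triangular section with side slope z = 3.7: A = zy² = 3.7×0.558² = 1.152 m²; P = 2y√(1+z²) = 2×0.558×3.833 = 4.277 m.
Hydraulic radius R = A/P = 1.152/4.277 = 0.2693 m.
Manning's equation: Q = (1/n) A R^(2/3) S^(1/2) = (1/0.027) × 1.152 × 0.2693^(2/3) × 0.00029^(1/2) = 0.303 m³/s.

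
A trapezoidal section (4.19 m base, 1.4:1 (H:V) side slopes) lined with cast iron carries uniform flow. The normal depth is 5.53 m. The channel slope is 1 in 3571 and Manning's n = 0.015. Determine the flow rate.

Q = 148 m³/s

With bottom width b = 4.19 m and side slope z = 1.4: A = (b + zy)y = (4.19 + 1.4×5.53)×5.53 = 65.98 m²; P = b + 2y√(1+z²) = 4.19 + 2×5.53×1.72 = 23.22 m.
Hydraulic radius R = A/P = 65.98/23.22 = 2.842 m.
Manning's equation: Q = (1/n) A R^(2/3) S^(1/2) = (1/0.015) × 65.98 × 2.842^(2/3) × 0.00028^(1/2) = 148 m³/s.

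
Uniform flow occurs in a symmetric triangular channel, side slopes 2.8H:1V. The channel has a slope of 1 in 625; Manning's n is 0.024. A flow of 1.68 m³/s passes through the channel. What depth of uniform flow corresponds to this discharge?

Manning's equation rearranged: A R^(2/3) = nQ / (1·√S) = 0.024 × 1.68 / (√0.0016) = 1.008.
Try y = 0.918 m: A R^(2/3) = 1.349 — over.
Try y = 0.823 m: A R^(2/3) = 1.008 — matches.

y_n = 0.823 m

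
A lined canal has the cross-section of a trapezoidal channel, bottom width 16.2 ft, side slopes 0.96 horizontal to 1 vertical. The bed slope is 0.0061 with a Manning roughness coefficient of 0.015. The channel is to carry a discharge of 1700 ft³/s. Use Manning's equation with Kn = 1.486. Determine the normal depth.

y_n = 4.73 ft

Manning's equation rearranged: A R^(2/3) = nQ / (1.486·√S) = 0.015 × 1700 / (1.486 × √0.0061) = 219.7.
At y = 5.97 ft: A R^(2/3) = 329.8 — over.
At y = 3.48 ft: A R^(2/3) = 129.6 — short.
At y = 4.73 ft: A R^(2/3) = 219.5 — close enough.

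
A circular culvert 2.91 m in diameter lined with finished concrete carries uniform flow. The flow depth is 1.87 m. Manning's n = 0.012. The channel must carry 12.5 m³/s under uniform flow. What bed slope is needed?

S = 0.0014

For a circular section of diameter D = 2.91 m at depth y = 1.87 m, the central angle is θ = 2 arccos(1 − 2y/D) = 3.72 rad. Then A = (D²/8)(θ − sin θ) = 4.516 m² and P = Dθ/2 = 5.413 m.
Hydraulic radius R = A/P = 4.516/5.413 = 0.8344 m.
From Manning's equation, S = [nQ / (1 A R^(2/3))]² = [0.012 × 12.5 / (1 × 4.516 × 0.8344^(2/3))]² = 0.0014.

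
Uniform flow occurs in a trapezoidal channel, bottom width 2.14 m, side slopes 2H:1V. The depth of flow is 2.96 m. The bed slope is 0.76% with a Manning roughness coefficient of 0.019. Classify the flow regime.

With bottom width b = 2.14 m and side slope z = 2: A = (b + zy)y = (2.14 + 2×2.96)×2.96 = 23.86 m²; P = b + 2y√(1+z²) = 2.14 + 2×2.96×2.236 = 15.38 m.
Hydraulic radius R = A/P = 23.86/15.38 = 1.551 m.
V = (1/n) R^(2/3) √S = (1/0.019) × 1.551^(2/3) × √0.0076 = 6.149 m/s. Hydraulic depth D_h = A/T = 23.86/13.98 = 1.707 m.
Froude number Fr = V/√(g·D_h) = 6.149/√(9.81×1.707) = 1.5, which is greater than 1, so the flow is supercritical.

supercritical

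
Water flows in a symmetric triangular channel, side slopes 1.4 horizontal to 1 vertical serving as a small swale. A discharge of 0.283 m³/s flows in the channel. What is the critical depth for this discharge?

At critical depth, Q² T / (g A³) = 1, i.e. A³/T = Q²/g = 0.283²/9.81 = 0.008164.
Trying y = 0.428 m: A³/T = 0.01407 — high.
Trying y = 0.31 m: A³/T = 0.002806 — low.
Trying y = 0.384 m: A³/T = 0.008182 — matches.

y_c = 0.384 m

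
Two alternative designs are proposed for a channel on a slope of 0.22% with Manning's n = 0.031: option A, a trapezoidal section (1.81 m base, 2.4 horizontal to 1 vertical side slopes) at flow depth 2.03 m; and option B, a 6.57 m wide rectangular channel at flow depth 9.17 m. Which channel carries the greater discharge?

Channel A: With bottom width b = 1.81 m and side slope z = 2.4: A = (b + zy)y = (1.81 + 2.4×2.03)×2.03 = 13.56 m²; P = b + 2y√(1+z²) = 1.81 + 2×2.03×2.6 = 12.37 m. Hydraulic radius R = A/P = 13.56/12.37 = 1.097 m. Q_A = (1/0.031)·13.56·1.097^(2/3)·√0.0022 = 21.83 m³/s.
Channel B: Flow area A = b·y = 6.57 × 9.17 = 60.25 m². Wetted perimeter P = b + 2y = 6.57 + 2×9.17 = 24.91 m. Hydraulic radius R = A/P = 60.25/24.91 = 2.419 m. Q_B = (1/0.031)·60.25·2.419^(2/3)·√0.0022 = 164.2 m³/s.
Q_A = 21.83 m³/s vs Q_B = 164.2 m³/s, so channel B carries more.

channel B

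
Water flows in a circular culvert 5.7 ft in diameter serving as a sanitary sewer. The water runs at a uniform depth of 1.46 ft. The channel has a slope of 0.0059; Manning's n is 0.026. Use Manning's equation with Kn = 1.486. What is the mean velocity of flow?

V = 3.95 ft/s

For a circular section of diameter D = 5.7 ft at depth y = 1.46 ft, the central angle is θ = 2 arccos(1 − 2y/D) = 2.123 rad. Then A = (D²/8)(θ − sin θ) = 5.162 ft² and P = Dθ/2 = 6.05 ft.
Hydraulic radius R = A/P = 5.162/6.05 = 0.8533 ft.
From Manning's equation, V = (1.486/n) R^(2/3) S^(1/2) = (1.486/0.026) × 0.8533^(2/3) × 0.0059^(1/2) = 3.95 ft/s.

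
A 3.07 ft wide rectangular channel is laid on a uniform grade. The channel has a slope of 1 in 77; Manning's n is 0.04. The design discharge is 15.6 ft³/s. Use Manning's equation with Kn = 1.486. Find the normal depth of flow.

y_n = 1.46 ft

Manning's equation rearranged: A R^(2/3) = nQ / (1.486·√S) = 0.04 × 15.6 / (1.486 × √0.01299) = 3.685.
Try y = 1.75 ft: A R^(2/3) = 4.698 — high.
Try y = 1.13 ft: A R^(2/3) = 2.605 — low.
Try y = 1.46 ft: A R^(2/3) = 3.694 — ≈ 3.685.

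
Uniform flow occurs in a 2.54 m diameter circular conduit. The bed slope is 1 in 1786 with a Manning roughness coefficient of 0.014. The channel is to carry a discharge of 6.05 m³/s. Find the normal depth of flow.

Manning's equation rearranged: A R^(2/3) = nQ / (1·√S) = 0.014 × 6.05 / (√0.0005599) = 3.58.
Trying y = 2.36 m: A R^(2/3) = 4.025 — high.
Trying y = 1.71 m: A R^(2/3) = 2.974 — low.
Trying y = 1.99 m: A R^(2/3) = 3.582 — matches.

y_n = 1.99 m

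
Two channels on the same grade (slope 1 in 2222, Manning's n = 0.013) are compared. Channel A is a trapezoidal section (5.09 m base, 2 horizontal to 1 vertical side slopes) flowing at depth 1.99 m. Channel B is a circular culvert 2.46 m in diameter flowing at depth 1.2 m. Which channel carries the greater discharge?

Channel A: With bottom width b = 5.09 m and side slope z = 2: A = (b + zy)y = (5.09 + 2×1.99)×1.99 = 18.05 m²; P = b + 2y√(1+z²) = 5.09 + 2×1.99×2.236 = 13.99 m. Hydraulic radius R = A/P = 18.05/13.99 = 1.29 m. Q_A = (1/0.013)·18.05·1.29^(2/3)·√0.00045 = 34.91 m³/s.
Channel B: For a circular section of diameter D = 2.46 m at depth y = 1.2 m, the central angle is θ = 2 arccos(1 − 2y/D) = 3.093 rad. Then A = (D²/8)(θ − sin θ) = 2.303 m² and P = Dθ/2 = 3.804 m. Hydraulic radius R = A/P = 2.303/3.804 = 0.6053 m. Q_B = (1/0.013)·2.303·0.6053^(2/3)·√0.00045 = 2.689 m³/s.
Q_A = 34.91 m³/s vs Q_B = 2.689 m³/s, so channel A carries more.

channel A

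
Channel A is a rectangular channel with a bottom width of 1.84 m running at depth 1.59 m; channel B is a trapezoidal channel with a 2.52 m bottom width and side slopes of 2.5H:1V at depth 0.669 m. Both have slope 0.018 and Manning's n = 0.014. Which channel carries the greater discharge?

Channel A: Flow area A = b·y = 1.84 × 1.59 = 2.926 m². Wetted perimeter P = b + 2y = 1.84 + 2×1.59 = 5.02 m. Hydraulic radius R = A/P = 2.926/5.02 = 0.5828 m. Q_A = (1/0.014)·2.926·0.5828^(2/3)·√0.018 = 19.56 m³/s.
Channel B: With bottom width b = 2.52 m and side slope z = 2.5: A = (b + zy)y = (2.52 + 2.5×0.669)×0.669 = 2.805 m²; P = b + 2y√(1+z²) = 2.52 + 2×0.669×2.693 = 6.123 m. Hydraulic radius R = A/P = 2.805/6.123 = 0.4581 m. Q_B = (1/0.014)·2.805·0.4581^(2/3)·√0.018 = 15.97 m³/s.
Q_A = 19.56 m³/s vs Q_B = 15.97 m³/s, so channel A carries more.

channel A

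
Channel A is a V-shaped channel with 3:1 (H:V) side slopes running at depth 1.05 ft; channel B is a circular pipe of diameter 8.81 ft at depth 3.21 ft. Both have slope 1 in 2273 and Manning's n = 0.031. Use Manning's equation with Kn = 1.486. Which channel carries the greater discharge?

channel B

Channel A: For a triangular section with side slope z = 3: A = zy² = 3×1.05² = 3.308 ft²; P = 2y√(1+z²) = 2×1.05×3.162 = 6.641 ft. Hydraulic radius R = A/P = 3.308/6.641 = 0.4981 ft. Q_A = (1.486/0.031)·3.308·0.4981^(2/3)·√0.0004399 = 2.09 ft³/s.
Channel B: For a circular section of diameter D = 8.81 ft at depth y = 3.21 ft, the central angle is θ = 2 arccos(1 − 2y/D) = 2.592 rad. Then A = (D²/8)(θ − sin θ) = 20.08 ft² and P = Dθ/2 = 11.42 ft. Hydraulic radius R = A/P = 20.08/11.42 = 1.759 ft. Q_B = (1.486/0.031)·20.08·1.759^(2/3)·√0.0004399 = 29.42 ft³/s.
Q_A = 2.09 ft³/s vs Q_B = 29.42 ft³/s, so channel B carries more.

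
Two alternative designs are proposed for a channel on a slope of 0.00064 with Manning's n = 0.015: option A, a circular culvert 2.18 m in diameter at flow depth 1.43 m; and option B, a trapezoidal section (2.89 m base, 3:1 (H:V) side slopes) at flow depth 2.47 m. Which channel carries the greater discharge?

Channel A: For a circular section of diameter D = 2.18 m at depth y = 1.43 m, the central angle is θ = 2 arccos(1 − 2y/D) = 3.776 rad. Then A = (D²/8)(θ − sin θ) = 2.595 m² and P = Dθ/2 = 4.116 m. Hydraulic radius R = A/P = 2.595/4.116 = 0.6305 m. Q_A = (1/0.015)·2.595·0.6305^(2/3)·√0.00064 = 3.219 m³/s.
Channel B: With bottom width b = 2.89 m and side slope z = 3: A = (b + zy)y = (2.89 + 3×2.47)×2.47 = 25.44 m²; P = b + 2y√(1+z²) = 2.89 + 2×2.47×3.162 = 18.51 m. Hydraulic radius R = A/P = 25.44/18.51 = 1.374 m. Q_B = (1/0.015)·25.44·1.374^(2/3)·√0.00064 = 53.04 m³/s.
Q_A = 3.219 m³/s vs Q_B = 53.04 m³/s, so channel B carries more.

channel B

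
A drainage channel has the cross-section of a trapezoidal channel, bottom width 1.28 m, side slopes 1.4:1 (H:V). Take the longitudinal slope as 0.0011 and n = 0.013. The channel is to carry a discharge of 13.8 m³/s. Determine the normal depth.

Manning's equation rearranged: A R^(2/3) = nQ / (1·√S) = 0.013 × 13.8 / (√0.0011) = 5.409.
Try y = 2.02 m: A R^(2/3) = 8.343 — too large.
Try y = 1.66 m: A R^(2/3) = 5.392 — close enough.

y_n = 1.66 m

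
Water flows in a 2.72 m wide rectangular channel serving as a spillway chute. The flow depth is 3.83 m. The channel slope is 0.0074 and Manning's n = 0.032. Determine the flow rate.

Q = 28.1 m³/s

Flow area A = b·y = 2.72 × 3.83 = 10.42 m². Wetted perimeter P = b + 2y = 2.72 + 2×3.83 = 10.38 m.
Hydraulic radius R = A/P = 10.42/10.38 = 1.004 m.
Manning's equation: Q = (1/n) A R^(2/3) S^(1/2) = (1/0.032) × 10.42 × 1.004^(2/3) × 0.0074^(1/2) = 28.1 m³/s.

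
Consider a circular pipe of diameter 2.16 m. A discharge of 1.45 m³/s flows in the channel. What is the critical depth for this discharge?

y_c = 0.552 m

At critical depth, Q² T / (g A³) = 1, i.e. A³/T = Q²/g = 1.45²/9.81 = 0.2143.
Try y = 0.376 m: A³/T = 0.04767 — too small.
Try y = 0.699 m: A³/T = 0.5353 — too large.
Try y = 0.552 m: A³/T = 0.2141 — close enough.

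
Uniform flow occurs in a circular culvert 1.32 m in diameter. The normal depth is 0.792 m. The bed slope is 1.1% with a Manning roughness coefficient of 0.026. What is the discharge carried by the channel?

Q = 1.77 m³/s

For a circular section of diameter D = 1.32 m at depth y = 0.792 m, the central angle is θ = 2 arccos(1 − 2y/D) = 3.544 rad. Then A = (D²/8)(θ − sin θ) = 0.8573 m² and P = Dθ/2 = 2.339 m.
Hydraulic radius R = A/P = 0.8573/2.339 = 0.3665 m.
Manning's equation: Q = (1/n) A R^(2/3) S^(1/2) = (1/0.026) × 0.8573 × 0.3665^(2/3) × 0.011^(1/2) = 1.77 m³/s.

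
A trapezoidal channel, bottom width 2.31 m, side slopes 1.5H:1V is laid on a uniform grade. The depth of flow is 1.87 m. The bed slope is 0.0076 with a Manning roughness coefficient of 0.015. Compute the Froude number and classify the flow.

supercritical

With bottom width b = 2.31 m and side slope z = 1.5: A = (b + zy)y = (2.31 + 1.5×1.87)×1.87 = 9.565 m²; P = b + 2y√(1+z²) = 2.31 + 2×1.87×1.803 = 9.052 m.
Hydraulic radius R = A/P = 9.565/9.052 = 1.057 m.
V = (1/n) R^(2/3) √S = (1/0.015) × 1.057^(2/3) × √0.0076 = 6.029 m/s. Hydraulic depth D_h = A/T = 9.565/7.92 = 1.208 m.
Froude number Fr = V/√(g·D_h) = 6.029/√(9.81×1.208) = 1.75, which is greater than 1, so the flow is supercritical.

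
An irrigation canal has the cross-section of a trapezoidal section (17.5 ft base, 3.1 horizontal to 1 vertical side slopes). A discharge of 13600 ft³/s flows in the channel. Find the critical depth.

y_c = 13.9 ft

At critical depth, Q² T / (g A³) = 1, i.e. A³/T = Q²/g = 13600²/32.2 = 5744000.
Try y = 16.9 ft: A³/T = 13480000 — high.
Try y = 12.4 ft: A³/T = 3536000 — low.
Try y = 13.9 ft: A³/T = 5762000 — matches.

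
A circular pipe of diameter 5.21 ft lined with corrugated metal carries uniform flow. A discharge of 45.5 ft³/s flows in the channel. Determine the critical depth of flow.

y_c = 1.86 ft

At critical depth, Q² T / (g A³) = 1, i.e. A³/T = Q²/g = 45.5²/32.2 = 64.29.
At y = 2.32 ft: A³/T = 149.3 — too large.
At y = 1.34 ft: A³/T = 17.92 — too small.
At y = 1.86 ft: A³/T = 63.86 — ≈ 64.29.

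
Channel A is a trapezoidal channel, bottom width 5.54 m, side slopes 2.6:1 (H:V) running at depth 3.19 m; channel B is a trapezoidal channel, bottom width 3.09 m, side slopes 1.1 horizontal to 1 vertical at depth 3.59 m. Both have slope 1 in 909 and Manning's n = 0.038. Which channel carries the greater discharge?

channel A

Channel A: With bottom width b = 5.54 m and side slope z = 2.6: A = (b + zy)y = (5.54 + 2.6×3.19)×3.19 = 44.13 m²; P = b + 2y√(1+z²) = 5.54 + 2×3.19×2.786 = 23.31 m. Hydraulic radius R = A/P = 44.13/23.31 = 1.893 m. Q_A = (1/0.038)·44.13·1.893^(2/3)·√0.0011 = 58.94 m³/s.
Channel B: With bottom width b = 3.09 m and side slope z = 1.1: A = (b + zy)y = (3.09 + 1.1×3.59)×3.59 = 25.27 m²; P = b + 2y√(1+z²) = 3.09 + 2×3.59×1.487 = 13.76 m. Hydraulic radius R = A/P = 25.27/13.76 = 1.836 m. Q_B = (1/0.038)·25.27·1.836^(2/3)·√0.0011 = 33.07 m³/s.
Q_A = 58.94 m³/s vs Q_B = 33.07 m³/s, so channel A carries more.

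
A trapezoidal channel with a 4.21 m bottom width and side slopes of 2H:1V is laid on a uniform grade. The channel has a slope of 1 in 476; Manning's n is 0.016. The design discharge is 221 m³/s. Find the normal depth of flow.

Manning's equation rearranged: A R^(2/3) = nQ / (1·√S) = 0.016 × 221 / (√0.002101) = 77.15.
Trying y = 4.53 m: A R^(2/3) = 109.4 — over.
Trying y = 3.34 m: A R^(2/3) = 55.79 — short.
Trying y = 3.87 m: A R^(2/3) = 77.02 — matches.

y_n = 3.87 m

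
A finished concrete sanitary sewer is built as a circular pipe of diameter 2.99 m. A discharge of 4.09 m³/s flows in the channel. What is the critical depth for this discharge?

At critical depth, Q² T / (g A³) = 1, i.e. A³/T = Q²/g = 4.09²/9.81 = 1.705.
At y = 0.663 m: A³/T = 0.6255 — too small.
At y = 0.858 m: A³/T = 1.708 — matches.

y_c = 0.858 m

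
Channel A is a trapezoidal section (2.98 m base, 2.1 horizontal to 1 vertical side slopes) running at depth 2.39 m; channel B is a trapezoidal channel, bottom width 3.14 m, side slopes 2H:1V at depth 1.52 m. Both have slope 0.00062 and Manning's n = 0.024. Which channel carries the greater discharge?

Channel A: With bottom width b = 2.98 m and side slope z = 2.1: A = (b + zy)y = (2.98 + 2.1×2.39)×2.39 = 19.12 m²; P = b + 2y√(1+z²) = 2.98 + 2×2.39×2.326 = 14.1 m. Hydraulic radius R = A/P = 19.12/14.1 = 1.356 m. Q_A = (1/0.024)·19.12·1.356^(2/3)·√0.00062 = 24.3 m³/s.
Channel B: With bottom width b = 3.14 m and side slope z = 2: A = (b + zy)y = (3.14 + 2×1.52)×1.52 = 9.394 m²; P = b + 2y√(1+z²) = 3.14 + 2×1.52×2.236 = 9.938 m. Hydraulic radius R = A/P = 9.394/9.938 = 0.9453 m. Q_B = (1/0.024)·9.394·0.9453^(2/3)·√0.00062 = 9.387 m³/s.
Q_A = 24.3 m³/s vs Q_B = 9.387 m³/s, so channel A carries more.

channel A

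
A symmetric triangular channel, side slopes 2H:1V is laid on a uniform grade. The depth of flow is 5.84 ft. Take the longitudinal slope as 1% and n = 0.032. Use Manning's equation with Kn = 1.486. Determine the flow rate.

For a triangular section with side slope z = 2: A = zy² = 2×5.84² = 68.21 ft²; P = 2y√(1+z²) = 2×5.84×2.236 = 26.12 ft.
Hydraulic radius R = A/P = 68.21/26.12 = 2.612 ft.
Manning's equation: Q = (1.486/n) A R^(2/3) S^(1/2) = (1.486/0.032) × 68.21 × 2.612^(2/3) × 0.01^(1/2) = 601 ft³/s.

Q = 601 ft³/s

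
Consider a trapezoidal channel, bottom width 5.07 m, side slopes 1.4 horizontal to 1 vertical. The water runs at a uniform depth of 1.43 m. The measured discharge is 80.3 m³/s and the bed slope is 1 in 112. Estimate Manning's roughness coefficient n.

With bottom width b = 5.07 m and side slope z = 1.4: A = (b + zy)y = (5.07 + 1.4×1.43)×1.43 = 10.11 m²; P = b + 2y√(1+z²) = 5.07 + 2×1.43×1.72 = 9.991 m.
Hydraulic radius R = A/P = 10.11/9.991 = 1.012 m.
Rearranging Manning's equation: n = (1/Q) A R^(2/3) S^(1/2) = (1/80.3) × 10.11 × 1.012^(2/3) × √0.008929 = 0.012.

n = 0.012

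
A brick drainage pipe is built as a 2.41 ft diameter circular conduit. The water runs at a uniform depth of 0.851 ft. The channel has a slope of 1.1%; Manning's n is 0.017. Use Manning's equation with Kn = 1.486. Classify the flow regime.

For a circular section of diameter D = 2.41 ft at depth y = 0.851 ft, the central angle is θ = 2 arccos(1 − 2y/D) = 2.545 rad. Then A = (D²/8)(θ − sin θ) = 1.44 ft² and P = Dθ/2 = 3.067 ft.
Hydraulic radius R = A/P = 1.44/3.067 = 0.4696 ft.
V = (1.486/n) R^(2/3) √S = (1.486/0.017) × 0.4696^(2/3) × √0.011 = 5.538 ft/s. Hydraulic depth D_h = A/T = 1.44/2.304 = 0.6251 ft.
Froude number Fr = V/√(g·D_h) = 5.538/√(32.2×0.6251) = 1.23, which is greater than 1, so the flow is supercritical.

supercritical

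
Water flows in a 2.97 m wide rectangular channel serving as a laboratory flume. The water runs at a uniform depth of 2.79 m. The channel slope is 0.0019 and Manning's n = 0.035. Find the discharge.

Q = 10.1 m³/s

Flow area A = b·y = 2.97 × 2.79 = 8.286 m². Wetted perimeter P = b + 2y = 2.97 + 2×2.79 = 8.55 m.
Hydraulic radius R = A/P = 8.286/8.55 = 0.9692 m.
Manning's equation: Q = (1/n) A R^(2/3) S^(1/2) = (1/0.035) × 8.286 × 0.9692^(2/3) × 0.0019^(1/2) = 10.1 m³/s.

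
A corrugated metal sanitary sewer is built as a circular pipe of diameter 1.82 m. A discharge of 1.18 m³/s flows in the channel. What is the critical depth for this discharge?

y_c = 0.522 m

At critical depth, Q² T / (g A³) = 1, i.e. A³/T = Q²/g = 1.18²/9.81 = 0.1419.
Try y = 0.457 m: A³/T = 0.08491 — low.
Try y = 0.567 m: A³/T = 0.1963 — high.
Try y = 0.522 m: A³/T = 0.1424 — close enough.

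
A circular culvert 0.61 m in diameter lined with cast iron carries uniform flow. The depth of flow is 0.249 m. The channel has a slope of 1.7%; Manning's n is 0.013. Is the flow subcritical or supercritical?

supercritical

For a circular section of diameter D = 0.61 m at depth y = 0.249 m, the central angle is θ = 2 arccos(1 − 2y/D) = 2.772 rad. Then A = (D²/8)(θ − sin θ) = 0.1122 m² and P = Dθ/2 = 0.8455 m.
Hydraulic radius R = A/P = 0.1122/0.8455 = 0.1326 m.
V = (1/n) R^(2/3) √S = (1/0.013) × 0.1326^(2/3) × √0.017 = 2.609 m/s. Hydraulic depth D_h = A/T = 0.1122/0.5996 = 0.187 m.
Froude number Fr = V/√(g·D_h) = 2.609/√(9.81×0.187) = 1.93, which is greater than 1, so the flow is supercritical.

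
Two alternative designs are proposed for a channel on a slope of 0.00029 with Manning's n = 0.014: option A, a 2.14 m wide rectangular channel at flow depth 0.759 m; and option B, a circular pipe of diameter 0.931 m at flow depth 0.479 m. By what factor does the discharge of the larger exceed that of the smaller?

6.99

Channel A: Flow area A = b·y = 2.14 × 0.759 = 1.624 m². Wetted perimeter P = b + 2y = 2.14 + 2×0.759 = 3.658 m. Hydraulic radius R = A/P = 1.624/3.658 = 0.444 m. Q_A = (1/0.014)·1.624·0.444^(2/3)·√0.00029 = 1.15 m³/s.
Channel B: For a circular section of diameter D = 0.931 m at depth y = 0.479 m, the central angle is θ = 2 arccos(1 − 2y/D) = 3.2 rad. Then A = (D²/8)(θ − sin θ) = 0.3529 m² and P = Dθ/2 = 1.489 m. Hydraulic radius R = A/P = 0.3529/1.489 = 0.237 m. Q_B = (1/0.014)·0.3529·0.237^(2/3)·√0.00029 = 0.1644 m³/s.
The larger discharge is 1.15 m³/s and the smaller is 0.1644 m³/s; the ratio is 6.99.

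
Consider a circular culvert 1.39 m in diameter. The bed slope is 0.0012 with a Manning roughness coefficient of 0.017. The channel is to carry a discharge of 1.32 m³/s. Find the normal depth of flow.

y_n = 0.997 m

Manning's equation rearranged: A R^(2/3) = nQ / (1·√S) = 0.017 × 1.32 / (√0.0012) = 0.6478.
At y = 0.882 m: A R^(2/3) = 0.5479 — short.
At y = 1.26 m: A R^(2/3) = 0.8016 — over.
At y = 0.997 m: A R^(2/3) = 0.6479 — close enough.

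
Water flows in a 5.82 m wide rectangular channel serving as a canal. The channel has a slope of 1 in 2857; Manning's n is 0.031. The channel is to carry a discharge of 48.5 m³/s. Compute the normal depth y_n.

y_n = 8.28 m

Manning's equation rearranged: A R^(2/3) = nQ / (1·√S) = 0.031 × 48.5 / (√0.00035) = 80.36.
Try y = 6.52 m: A R^(2/3) = 60.48 — too small.
Try y = 9.11 m: A R^(2/3) = 89.84 — too large.
Try y = 8.28 m: A R^(2/3) = 80.36 — ≈ 80.36.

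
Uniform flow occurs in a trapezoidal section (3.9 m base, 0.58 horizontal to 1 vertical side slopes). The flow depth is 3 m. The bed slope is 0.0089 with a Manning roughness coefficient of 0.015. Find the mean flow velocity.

V = 8.46 m/s

With bottom width b = 3.9 m and side slope z = 0.58: A = (b + zy)y = (3.9 + 0.58×3)×3 = 16.92 m²; P = b + 2y√(1+z²) = 3.9 + 2×3×1.156 = 10.84 m.
Hydraulic radius R = A/P = 16.92/10.84 = 1.561 m.
From Manning's equation, V = (1/n) R^(2/3) S^(1/2) = (1/0.015) × 1.561^(2/3) × 0.0089^(1/2) = 8.46 m/s.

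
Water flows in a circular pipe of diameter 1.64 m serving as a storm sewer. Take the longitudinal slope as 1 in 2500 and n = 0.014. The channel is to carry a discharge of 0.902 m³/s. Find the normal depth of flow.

y_n = 0.86 m

Manning's equation rearranged: A R^(2/3) = nQ / (1·√S) = 0.014 × 0.902 / (√0.0004) = 0.6314.
At y = 0.66 m: A R^(2/3) = 0.3973 — low.
At y = 1.03 m: A R^(2/3) = 0.8389 — high.
At y = 0.86 m: A R^(2/3) = 0.6315 — ≈ 0.6314.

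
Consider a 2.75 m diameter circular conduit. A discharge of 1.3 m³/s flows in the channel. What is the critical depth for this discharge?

At critical depth, Q² T / (g A³) = 1, i.e. A³/T = Q²/g = 1.3²/9.81 = 0.1723.
Try y = 0.346 m: A³/T = 0.04439 — low.
Try y = 0.579 m: A³/T = 0.3362 — high.
Try y = 0.488 m: A³/T = 0.172 — ≈ 0.1723.

y_c = 0.488 m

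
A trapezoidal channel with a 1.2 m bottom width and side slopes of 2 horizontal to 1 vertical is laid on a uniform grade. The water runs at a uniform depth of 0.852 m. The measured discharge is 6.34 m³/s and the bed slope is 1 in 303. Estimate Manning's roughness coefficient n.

With bottom width b = 1.2 m and side slope z = 2: A = (b + zy)y = (1.2 + 2×0.852)×0.852 = 2.474 m²; P = b + 2y√(1+z²) = 1.2 + 2×0.852×2.236 = 5.01 m.
Hydraulic radius R = A/P = 2.474/5.01 = 0.4938 m.
Rearranging Manning's equation: n = (1/Q) A R^(2/3) S^(1/2) = (1/6.34) × 2.474 × 0.4938^(2/3) × √0.0033 = 0.014.

n = 0.014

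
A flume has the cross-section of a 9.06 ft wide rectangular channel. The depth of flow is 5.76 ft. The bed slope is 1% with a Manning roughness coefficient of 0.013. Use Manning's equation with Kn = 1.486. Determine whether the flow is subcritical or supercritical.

Flow area A = b·y = 9.06 × 5.76 = 52.19 ft². Wetted perimeter P = b + 2y = 9.06 + 2×5.76 = 20.58 ft.
Hydraulic radius R = A/P = 52.19/20.58 = 2.536 ft.
V = (1.486/n) R^(2/3) √S = (1.486/0.013) × 2.536^(2/3) × √0.01 = 21.26 ft/s. Hydraulic depth D_h = A/T = 52.19/9.06 = 5.76 ft.
Froude number Fr = V/√(g·D_h) = 21.26/√(32.2×5.76) = 1.56, which is greater than 1, so the flow is supercritical.

supercritical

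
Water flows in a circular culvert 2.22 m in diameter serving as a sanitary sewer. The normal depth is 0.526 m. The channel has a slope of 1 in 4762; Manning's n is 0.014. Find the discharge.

Q = 0.333 m³/s

For a circular section of diameter D = 2.22 m at depth y = 0.526 m, the central angle is θ = 2 arccos(1 − 2y/D) = 2.034 rad. Then A = (D²/8)(θ − sin θ) = 0.7015 m² and P = Dθ/2 = 2.257 m.
Hydraulic radius R = A/P = 0.7015/2.257 = 0.3108 m.
Manning's equation: Q = (1/n) A R^(2/3) S^(1/2) = (1/0.014) × 0.7015 × 0.3108^(2/3) × 0.00021^(1/2) = 0.333 m³/s.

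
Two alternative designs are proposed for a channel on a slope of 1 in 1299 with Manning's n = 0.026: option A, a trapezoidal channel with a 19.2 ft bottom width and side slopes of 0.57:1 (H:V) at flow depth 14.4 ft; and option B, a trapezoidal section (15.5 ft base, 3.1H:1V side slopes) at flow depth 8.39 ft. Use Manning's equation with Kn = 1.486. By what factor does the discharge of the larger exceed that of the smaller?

1.5

Channel A: With bottom width b = 19.2 ft and side slope z = 0.57: A = (b + zy)y = (19.2 + 0.57×14.4)×14.4 = 394.7 ft²; P = b + 2y√(1+z²) = 19.2 + 2×14.4×1.151 = 52.35 ft. Hydraulic radius R = A/P = 394.7/52.35 = 7.539 ft. Q_A = (1.486/0.026)·394.7·7.539^(2/3)·√0.0007698 = 2406 ft³/s.
Channel B: With bottom width b = 15.5 ft and side slope z = 3.1: A = (b + zy)y = (15.5 + 3.1×8.39)×8.39 = 348.3 ft²; P = b + 2y√(1+z²) = 15.5 + 2×8.39×3.257 = 70.16 ft. Hydraulic radius R = A/P = 348.3/70.16 = 4.964 ft. Q_B = (1.486/0.026)·348.3·4.964^(2/3)·√0.0007698 = 1607 ft³/s.
The larger discharge is 2406 ft³/s and the smaller is 1607 ft³/s; the ratio is 1.5.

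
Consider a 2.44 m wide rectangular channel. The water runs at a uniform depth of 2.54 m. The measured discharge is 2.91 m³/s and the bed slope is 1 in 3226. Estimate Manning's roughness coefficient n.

n = 0.033

Flow area A = b·y = 2.44 × 2.54 = 6.198 m². Wetted perimeter P = b + 2y = 2.44 + 2×2.54 = 7.52 m.
Hydraulic radius R = A/P = 6.198/7.52 = 0.8241 m.
Rearranging Manning's equation: n = (1/Q) A R^(2/3) S^(1/2) = (1/2.91) × 6.198 × 0.8241^(2/3) × √0.00031 = 0.033.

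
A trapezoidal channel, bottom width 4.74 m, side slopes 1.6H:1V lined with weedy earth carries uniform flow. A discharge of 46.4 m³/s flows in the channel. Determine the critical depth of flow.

y_c = 1.74 m

At critical depth, Q² T / (g A³) = 1, i.e. A³/T = Q²/g = 46.4²/9.81 = 219.5.
At y = 1.3 m: A³/T = 78.31 — low.
At y = 1.9 m: A³/T = 298.5 — high.
At y = 1.74 m: A³/T = 217.7 — ≈ 219.5.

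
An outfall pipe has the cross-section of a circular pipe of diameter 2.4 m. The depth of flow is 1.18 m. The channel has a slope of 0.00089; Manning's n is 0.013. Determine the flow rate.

Q = 3.59 m³/s

For a circular section of diameter D = 2.4 m at depth y = 1.18 m, the central angle is θ = 2 arccos(1 − 2y/D) = 3.108 rad. Then A = (D²/8)(θ − sin θ) = 2.214 m² and P = Dθ/2 = 3.73 m.
Hydraulic radius R = A/P = 2.214/3.73 = 0.5936 m.
Manning's equation: Q = (1/n) A R^(2/3) S^(1/2) = (1/0.013) × 2.214 × 0.5936^(2/3) × 0.00089^(1/2) = 3.59 m³/s.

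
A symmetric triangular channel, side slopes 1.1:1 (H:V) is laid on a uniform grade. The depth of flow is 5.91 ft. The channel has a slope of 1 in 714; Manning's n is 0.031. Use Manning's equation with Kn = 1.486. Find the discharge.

Q = 116 ft³/s

For a triangular section with side slope z = 1.1: A = zy² = 1.1×5.91² = 38.42 ft²; P = 2y√(1+z²) = 2×5.91×1.487 = 17.57 ft.
Hydraulic radius R = A/P = 38.42/17.57 = 2.187 ft.
Manning's equation: Q = (1.486/n) A R^(2/3) S^(1/2) = (1.486/0.031) × 38.42 × 2.187^(2/3) × 0.001401^(1/2) = 116 ft³/s.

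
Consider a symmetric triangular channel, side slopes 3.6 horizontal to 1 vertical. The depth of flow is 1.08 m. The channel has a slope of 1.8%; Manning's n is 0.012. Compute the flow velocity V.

V = 7.23 m/s

For a triangular section with side slope z = 3.6: A = zy² = 3.6×1.08² = 4.199 m²; P = 2y√(1+z²) = 2×1.08×3.736 = 8.07 m.
Hydraulic radius R = A/P = 4.199/8.07 = 0.5203 m.
From Manning's equation, V = (1/n) R^(2/3) S^(1/2) = (1/0.012) × 0.5203^(2/3) × 0.018^(1/2) = 7.23 m/s.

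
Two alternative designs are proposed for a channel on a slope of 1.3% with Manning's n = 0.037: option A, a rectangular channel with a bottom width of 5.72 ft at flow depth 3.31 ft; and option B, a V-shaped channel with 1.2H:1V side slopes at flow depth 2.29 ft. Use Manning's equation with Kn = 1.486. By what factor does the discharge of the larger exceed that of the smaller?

Channel A: Flow area A = b·y = 5.72 × 3.31 = 18.93 ft². Wetted perimeter P = b + 2y = 5.72 + 2×3.31 = 12.34 ft. Hydraulic radius R = A/P = 18.93/12.34 = 1.534 ft. Q_A = (1.486/0.037)·18.93·1.534^(2/3)·√0.013 = 115.3 ft³/s.
Channel B: For a triangular section with side slope z = 1.2: A = zy² = 1.2×2.29² = 6.293 ft²; P = 2y√(1+z²) = 2×2.29×1.562 = 7.154 ft. Hydraulic radius R = A/P = 6.293/7.154 = 0.8796 ft. Q_B = (1.486/0.037)·6.293·0.8796^(2/3)·√0.013 = 26.45 ft³/s.
The larger discharge is 115.3 ft³/s and the smaller is 26.45 ft³/s; the ratio is 4.36.

4.36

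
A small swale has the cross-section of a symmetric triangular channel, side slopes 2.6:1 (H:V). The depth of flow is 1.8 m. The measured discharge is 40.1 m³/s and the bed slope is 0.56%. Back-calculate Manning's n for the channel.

For a triangular section with side slope z = 2.6: A = zy² = 2.6×1.8² = 8.424 m²; P = 2y√(1+z²) = 2×1.8×2.786 = 10.03 m.
Hydraulic radius R = A/P = 8.424/10.03 = 0.84 m.
Rearranging Manning's equation: n = (1/Q) A R^(2/3) S^(1/2) = (1/40.1) × 8.424 × 0.84^(2/3) × √0.0056 = 0.014.

n = 0.014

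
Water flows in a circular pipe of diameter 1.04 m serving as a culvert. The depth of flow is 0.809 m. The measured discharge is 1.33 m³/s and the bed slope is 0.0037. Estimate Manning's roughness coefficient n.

n = 0.015

For a circular section of diameter D = 1.04 m at depth y = 0.809 m, the central angle is θ = 2 arccos(1 − 2y/D) = 4.32 rad. Then A = (D²/8)(θ − sin θ) = 0.709 m² and P = Dθ/2 = 2.246 m.
Hydraulic radius R = A/P = 0.709/2.246 = 0.3156 m.
Rearranging Manning's equation: n = (1/Q) A R^(2/3) S^(1/2) = (1/1.33) × 0.709 × 0.3156^(2/3) × √0.0037 = 0.015.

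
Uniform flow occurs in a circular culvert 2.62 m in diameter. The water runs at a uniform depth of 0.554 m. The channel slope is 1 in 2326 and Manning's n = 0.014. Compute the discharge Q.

For a circular section of diameter D = 2.62 m at depth y = 0.554 m, the central angle is θ = 2 arccos(1 − 2y/D) = 1.911 rad. Then A = (D²/8)(θ − sin θ) = 0.8311 m² and P = Dθ/2 = 2.504 m.
Hydraulic radius R = A/P = 0.8311/2.504 = 0.332 m.
Manning's equation: Q = (1/n) A R^(2/3) S^(1/2) = (1/0.014) × 0.8311 × 0.332^(2/3) × 0.0004299^(1/2) = 0.59 m³/s.

Q = 0.59 m³/s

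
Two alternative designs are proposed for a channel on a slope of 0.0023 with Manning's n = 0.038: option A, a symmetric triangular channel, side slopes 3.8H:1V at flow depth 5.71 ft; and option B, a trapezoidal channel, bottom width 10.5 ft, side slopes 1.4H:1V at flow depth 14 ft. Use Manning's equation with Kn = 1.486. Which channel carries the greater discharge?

channel B

Channel A: For a triangular section with side slope z = 3.8: A = zy² = 3.8×5.71² = 123.9 ft²; P = 2y√(1+z²) = 2×5.71×3.929 = 44.87 ft. Hydraulic radius R = A/P = 123.9/44.87 = 2.761 ft. Q_A = (1.486/0.038)·123.9·2.761^(2/3)·√0.0023 = 457.3 ft³/s.
Channel B: With bottom width b = 10.5 ft and side slope z = 1.4: A = (b + zy)y = (10.5 + 1.4×14)×14 = 421.4 ft²; P = b + 2y√(1+z²) = 10.5 + 2×14×1.72 = 58.67 ft. Hydraulic radius R = A/P = 421.4/58.67 = 7.182 ft. Q_B = (1.486/0.038)·421.4·7.182^(2/3)·√0.0023 = 2942 ft³/s.
Q_A = 457.3 ft³/s vs Q_B = 2942 ft³/s, so channel B carries more.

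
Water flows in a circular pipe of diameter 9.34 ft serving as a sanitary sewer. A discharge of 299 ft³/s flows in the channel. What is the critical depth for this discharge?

y_c = 4.16 ft

At critical depth, Q² T / (g A³) = 1, i.e. A³/T = Q²/g = 299²/32.2 = 2776.
Try y = 3.53 ft: A³/T = 1473 — too small.
Try y = 4.93 ft: A³/T = 5294 — too large.
Try y = 4.16 ft: A³/T = 2766 — close enough.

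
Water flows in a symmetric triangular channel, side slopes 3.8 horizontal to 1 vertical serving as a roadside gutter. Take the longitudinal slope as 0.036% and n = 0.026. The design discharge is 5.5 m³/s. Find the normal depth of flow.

y_n = 1.55 m

Manning's equation rearranged: A R^(2/3) = nQ / (1·√S) = 0.026 × 5.5 / (√0.00036) = 7.537.
Try y = 1.09 m: A R^(2/3) = 2.946 — too small.
Try y = 1.55 m: A R^(2/3) = 7.533 — matches.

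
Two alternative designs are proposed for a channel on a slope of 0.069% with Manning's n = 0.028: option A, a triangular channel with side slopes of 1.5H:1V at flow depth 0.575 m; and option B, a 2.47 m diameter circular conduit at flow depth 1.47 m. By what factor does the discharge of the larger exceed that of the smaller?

12.1

Channel A: For a triangular section with side slope z = 1.5: A = zy² = 1.5×0.575² = 0.4959 m²; P = 2y√(1+z²) = 2×0.575×1.803 = 2.073 m. Hydraulic radius R = A/P = 0.4959/2.073 = 0.2392 m. Q_A = (1/0.028)·0.4959·0.2392^(2/3)·√0.00069 = 0.1793 m³/s.
Channel B: For a circular section of diameter D = 2.47 m at depth y = 1.47 m, the central angle is θ = 2 arccos(1 − 2y/D) = 3.524 rad. Then A = (D²/8)(θ − sin θ) = 2.973 m² and P = Dθ/2 = 4.353 m. Hydraulic radius R = A/P = 2.973/4.353 = 0.683 m. Q_B = (1/0.028)·2.973·0.683^(2/3)·√0.00069 = 2.163 m³/s.
The larger discharge is 2.163 m³/s and the smaller is 0.1793 m³/s; the ratio is 12.1.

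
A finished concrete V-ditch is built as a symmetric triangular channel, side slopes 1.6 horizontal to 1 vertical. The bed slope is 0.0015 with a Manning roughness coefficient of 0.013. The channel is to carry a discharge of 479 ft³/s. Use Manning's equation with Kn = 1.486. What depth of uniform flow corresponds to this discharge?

Manning's equation rearranged: A R^(2/3) = nQ / (1.486·√S) = 0.013 × 479 / (1.486 × √0.0015) = 108.2.
At y = 4.71 ft: A R^(2/3) = 56.29 — short.
At y = 6.66 ft: A R^(2/3) = 141.8 — over.
At y = 6.02 ft: A R^(2/3) = 108.3 — matches.

y_n = 6.02 ft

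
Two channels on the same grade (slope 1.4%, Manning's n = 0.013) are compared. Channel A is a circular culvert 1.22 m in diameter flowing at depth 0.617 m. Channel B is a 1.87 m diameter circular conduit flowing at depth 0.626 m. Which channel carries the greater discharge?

channel B

Channel A: For a circular section of diameter D = 1.22 m at depth y = 0.617 m, the central angle is θ = 2 arccos(1 − 2y/D) = 3.165 rad. Then A = (D²/8)(θ − sin θ) = 0.593 m² and P = Dθ/2 = 1.93 m. Hydraulic radius R = A/P = 0.593/1.93 = 0.3072 m. Q_A = (1/0.013)·0.593·0.3072^(2/3)·√0.014 = 2.457 m³/s.
Channel B: For a circular section of diameter D = 1.87 m at depth y = 0.626 m, the central angle is θ = 2 arccos(1 − 2y/D) = 2.468 rad. Then A = (D²/8)(θ − sin θ) = 0.8061 m² and P = Dθ/2 = 2.308 m. Hydraulic radius R = A/P = 0.8061/2.308 = 0.3493 m. Q_B = (1/0.013)·0.8061·0.3493^(2/3)·√0.014 = 3.639 m³/s.
Q_A = 2.457 m³/s vs Q_B = 3.639 m³/s, so channel B carries more.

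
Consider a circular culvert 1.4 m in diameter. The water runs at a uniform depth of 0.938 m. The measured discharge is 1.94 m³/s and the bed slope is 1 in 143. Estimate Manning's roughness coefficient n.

For a circular section of diameter D = 1.4 m at depth y = 0.938 m, the central angle is θ = 2 arccos(1 − 2y/D) = 3.835 rad. Then A = (D²/8)(θ − sin θ) = 1.096 m² and P = Dθ/2 = 2.685 m.
Hydraulic radius R = A/P = 1.096/2.685 = 0.4084 m.
Rearranging Manning's equation: n = (1/Q) A R^(2/3) S^(1/2) = (1/1.94) × 1.096 × 0.4084^(2/3) × √0.006993 = 0.026.

n = 0.026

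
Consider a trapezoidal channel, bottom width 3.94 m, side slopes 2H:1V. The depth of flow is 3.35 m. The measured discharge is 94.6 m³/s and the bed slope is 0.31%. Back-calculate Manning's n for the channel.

With bottom width b = 3.94 m and side slope z = 2: A = (b + zy)y = (3.94 + 2×3.35)×3.35 = 35.64 m²; P = b + 2y√(1+z²) = 3.94 + 2×3.35×2.236 = 18.92 m.
Hydraulic radius R = A/P = 35.64/18.92 = 1.884 m.
Rearranging Manning's equation: n = (1/Q) A R^(2/3) S^(1/2) = (1/94.6) × 35.64 × 1.884^(2/3) × √0.0031 = 0.032.

n = 0.032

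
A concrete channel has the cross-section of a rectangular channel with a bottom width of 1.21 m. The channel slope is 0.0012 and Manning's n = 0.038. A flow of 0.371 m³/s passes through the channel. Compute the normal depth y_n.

y_n = 0.709 m

Manning's equation rearranged: A R^(2/3) = nQ / (1·√S) = 0.038 × 0.371 / (√0.0012) = 0.407.
Try y = 0.775 m: A R^(2/3) = 0.4566 — over.
Try y = 0.591 m: A R^(2/3) = 0.3197 — short.
Try y = 0.709 m: A R^(2/3) = 0.4067 — matches.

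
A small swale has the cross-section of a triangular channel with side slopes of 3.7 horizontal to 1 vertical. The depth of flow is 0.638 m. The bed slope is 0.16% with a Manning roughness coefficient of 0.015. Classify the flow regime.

For a triangular section with side slope z = 3.7: A = zy² = 3.7×0.638² = 1.506 m²; P = 2y√(1+z²) = 2×0.638×3.833 = 4.891 m.
Hydraulic radius R = A/P = 1.506/4.891 = 0.308 m.
V = (1/n) R^(2/3) √S = (1/0.015) × 0.308^(2/3) × √0.0016 = 1.216 m/s. Hydraulic depth D_h = A/T = 1.506/4.721 = 0.319 m.
Froude number Fr = V/√(g·D_h) = 1.216/√(9.81×0.319) = 0.687, which is less than 1, so the flow is subcritical.

subcritical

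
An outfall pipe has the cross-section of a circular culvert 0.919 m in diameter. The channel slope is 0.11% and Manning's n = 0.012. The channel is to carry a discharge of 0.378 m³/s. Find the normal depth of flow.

Manning's equation rearranged: A R^(2/3) = nQ / (1·√S) = 0.012 × 0.378 / (√0.0011) = 0.1368.
At y = 0.338 m: A R^(2/3) = 0.0718 — short.
At y = 0.536 m: A R^(2/3) = 0.16 — over.
At y = 0.486 m: A R^(2/3) = 0.1367 — ≈ 0.1368.

y_n = 0.486 m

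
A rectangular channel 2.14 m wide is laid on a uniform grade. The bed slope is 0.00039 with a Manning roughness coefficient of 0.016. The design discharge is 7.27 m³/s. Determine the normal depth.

Manning's equation rearranged: A R^(2/3) = nQ / (1·√S) = 0.016 × 7.27 / (√0.00039) = 5.89.
Trying y = 2.63 m: A R^(2/3) = 4.69 — low.
Trying y = 3.68 m: A R^(2/3) = 6.95 — high.
Trying y = 3.19 m: A R^(2/3) = 5.889 — close enough.

y_n = 3.19 m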